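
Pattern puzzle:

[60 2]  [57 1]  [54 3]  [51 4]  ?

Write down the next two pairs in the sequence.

[48 7], [45 11]

First value goes 60, 57, 54, 51 → 48 → 45 (−3 each step).
Second value — each term is the sum of the two before it: 2, 1, 3, 4 → 7 → 11.
Putting the parts together: [48 7] and then [45 11].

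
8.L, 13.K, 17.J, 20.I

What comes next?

First component — differences are 5, 4, 3, … (decreasing by 1 each time): 8, 13, 17, 20 → 22.
For the letter, letters move back 1 place in the alphabet: L, K, J, I → H.
Combining the parts gives 22.H.

22.H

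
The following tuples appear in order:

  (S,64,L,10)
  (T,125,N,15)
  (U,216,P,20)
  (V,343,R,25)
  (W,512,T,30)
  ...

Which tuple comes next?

(X,729,V,35)

First letter goes S, T, U, V, W → X (letters move forward 1 place in the alphabet).
Second part goes 64, 125, 216, 343, 512 → 729 (perfect cubes: 4³, 5³, 6³, …).
For the second letter, letters move forward 2 places in the alphabet: L, N, P, R, T → V.
For the fourth part, +5 each step: 10, 15, 20, 25, 30 → 35.
Putting it together: (X,729,V,35).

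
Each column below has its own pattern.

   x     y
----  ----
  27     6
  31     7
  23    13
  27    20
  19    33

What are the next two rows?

Column x: alternating steps +4, −8, +4, −8, …, so 27, 31, 23, 27, 19 → 23 → 15.
For the column y, each term is the sum of the two before it: 6, 7, 13, 20, 33 → 53 → 86.
Putting the parts together: 23  53 and then 15  86.

23  53; 15  86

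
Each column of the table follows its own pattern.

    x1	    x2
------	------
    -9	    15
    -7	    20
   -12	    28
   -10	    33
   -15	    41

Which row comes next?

Column x1 goes -9, -7, -12, -10, -15 → -13 (alternating steps +2, −5, +2, −5, …).
Column x2 — alternating steps +5, +8, +5, +8, …: 15, 20, 28, 33, 41 → 46.
Putting it together: -13  46.

-13  46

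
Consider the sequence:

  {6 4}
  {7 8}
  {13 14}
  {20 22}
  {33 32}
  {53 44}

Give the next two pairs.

First component: each term is the sum of the two before it, so 6, 7, 13, 20, 33, 53 → 86 → 139.
Second component: 4, 8, 14, 22, 32, 44 → 58 → 74 (differences are 4, 6, 8, … (increasing by 2 each time)).
Putting the parts together: {86 58} and then {139 74}.

{86 58}, {139 74}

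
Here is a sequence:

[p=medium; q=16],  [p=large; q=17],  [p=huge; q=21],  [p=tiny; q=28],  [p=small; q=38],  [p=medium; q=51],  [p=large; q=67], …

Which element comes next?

P goes medium, large, huge, tiny, small, medium, large → huge (repeats medium → large → huge → tiny → small).
Q: differences are 1, 4, 7, … (increasing by 3 each time); 16, 17, 21, 28, 38, 51, 67 → 86.
So the next element is [p=huge; q=86].

[p=huge; q=86]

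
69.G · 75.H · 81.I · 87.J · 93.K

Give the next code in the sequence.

First component — +6 each step: 69, 75, 81, 87, 93 → 99.
For the letter, letters move forward 1 place in the alphabet: G, H, I, J, K → L.
Combining the parts gives 99.L.

99.L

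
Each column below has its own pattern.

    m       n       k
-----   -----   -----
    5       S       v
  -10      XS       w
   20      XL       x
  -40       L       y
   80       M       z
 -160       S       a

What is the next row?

Column m: 5, -10, 20, -40, 80, -160 → 320 (×(-2) each step).
For the column n, repeats S → XS → XL → L → M: S, XS, XL, L, M, S → XS.
Column k: letters move forward 1 place in the alphabet, wrapping Z→A, so v, w, x, y, z, a → b.
So the next row is 320  XS  b.

320  XS  b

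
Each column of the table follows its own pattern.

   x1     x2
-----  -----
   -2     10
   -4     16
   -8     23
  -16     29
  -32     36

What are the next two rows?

-64  42; -128  49

Column x1 goes -2, -4, -8, -16, -32 → -64 → -128 (×2 each step).
Column x2: alternating steps +6, +7, +6, +7, …, so 10, 16, 23, 29, 36 → 42 → 49.
So the next two rows are -64  42 and -128  49.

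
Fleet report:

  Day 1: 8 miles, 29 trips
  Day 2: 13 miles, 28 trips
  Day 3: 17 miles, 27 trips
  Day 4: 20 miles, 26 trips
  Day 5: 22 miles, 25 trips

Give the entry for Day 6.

Miles goes 8, 13, 17, 20, 22 → 23 (differences are 5, 4, 3, … (decreasing by 1 each time)).
Trips: −1 each step; 29, 28, 27, 26, 25 → 24.
So the next record is 23 miles, 24 trips.

23 miles, 24 trips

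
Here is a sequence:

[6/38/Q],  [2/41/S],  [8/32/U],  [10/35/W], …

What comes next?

[18/26/Y]

First entry: each term is the sum of the two before it, so 6, 2, 8, 10 → 18.
Second entry goes 38, 41, 32, 35 → 26 (alternating steps +3, −9, +3, −9, …).
Letter: Q, S, U, W → Y (letters move forward 2 places in the alphabet).
Putting it together: [18/26/Y].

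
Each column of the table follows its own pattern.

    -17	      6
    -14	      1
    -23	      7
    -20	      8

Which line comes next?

For the first component, alternating steps +3, −9, +3, −9, …: -17, -14, -23, -20 → -29.
Second component: each term is the sum of the two before it; 6, 1, 7, 8 → 15.
So the next line is -29  15.

-29  15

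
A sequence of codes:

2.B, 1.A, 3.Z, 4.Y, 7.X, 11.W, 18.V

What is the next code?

For the first component, each term is the sum of the two before it: 2, 1, 3, 4, 7, 11, 18 → 29.
Letter: letters move back 1 place in the alphabet, wrapping A→Z, so B, A, Z, Y, X, W, V → U.
So the next code is 29.U.

29.U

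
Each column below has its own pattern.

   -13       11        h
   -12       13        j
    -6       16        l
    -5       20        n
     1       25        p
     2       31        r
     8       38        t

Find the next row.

For the first component, alternating steps +1, +6, +1, +6, …: -13, -12, -6, -5, 1, 2, 8 → 9.
Second component: 11, 13, 16, 20, 25, 31, 38 → 46 (differences are 2, 3, 4, … (increasing by 1 each time)).
Letter: letters move forward 2 places in the alphabet; h, j, l, n, p, r, t → v.
Combining the parts gives 9  46  v.

9  46  v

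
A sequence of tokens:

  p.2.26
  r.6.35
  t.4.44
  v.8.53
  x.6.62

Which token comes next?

Letter goes p, r, t, v, x → z (letters move forward 2 places in the alphabet).
Second component — alternating steps +4, −2, +4, −2, …: 2, 6, 4, 8, 6 → 10.
Third component goes 26, 35, 44, 53, 62 → 71 (+9 each step).
Putting it together: z.10.71.

z.10.71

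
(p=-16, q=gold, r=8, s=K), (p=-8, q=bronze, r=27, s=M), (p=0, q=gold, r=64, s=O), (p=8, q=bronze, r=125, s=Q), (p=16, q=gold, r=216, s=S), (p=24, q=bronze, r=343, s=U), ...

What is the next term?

P goes -16, -8, 0, 8, 16, 24 → 32 (+8 each step).
Q — alternates gold ↔ bronze: gold, bronze, gold, bronze, gold, bronze → gold.
R: perfect cubes: 2³, 3³, 4³, …; 8, 27, 64, 125, 216, 343 → 512.
For the s, letters move forward 2 places in the alphabet: K, M, O, Q, S, U → W.
Putting it together: (p=32, q=gold, r=512, s=W).

(p=32, q=gold, r=512, s=W)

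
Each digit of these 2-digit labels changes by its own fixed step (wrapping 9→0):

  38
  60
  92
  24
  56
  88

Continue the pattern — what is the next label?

10

First digit — +3 each step, mod 10: 3, 6, 9, 2, 5, 8 → 1.
Second digit — +2 each step, mod 10: 8, 0, 2, 4, 6, 8 → 0.
Combining the parts gives 10.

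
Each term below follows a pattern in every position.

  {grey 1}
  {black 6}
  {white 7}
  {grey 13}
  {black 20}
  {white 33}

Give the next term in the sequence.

For the shade, repeats grey → black → white: grey, black, white, grey, black, white → grey.
Second entry: each term is the sum of the two before it; 1, 6, 7, 13, 20, 33 → 53.
Putting it together: {grey 53}.

{grey 53}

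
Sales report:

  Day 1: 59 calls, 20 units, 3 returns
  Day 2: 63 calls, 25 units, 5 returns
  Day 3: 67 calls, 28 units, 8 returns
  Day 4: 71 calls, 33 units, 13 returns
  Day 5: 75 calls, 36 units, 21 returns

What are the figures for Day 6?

Calls: +4 each step, so 59, 63, 67, 71, 75 → 79.
For the units, alternating steps +5, +3, +5, +3, …: 20, 25, 28, 33, 36 → 41.
Returns — each term is the sum of the two before it: 3, 5, 8, 13, 21 → 34.
So the next record is 79 calls, 41 units, 34 returns.

79 calls, 41 units, 34 returns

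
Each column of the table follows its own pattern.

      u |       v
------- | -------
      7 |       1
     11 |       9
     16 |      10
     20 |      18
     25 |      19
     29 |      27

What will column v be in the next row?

Column u goes 7, 11, 16, 20, 25, 29 → 34 (alternating steps +4, +5, +4, +5, …).
Column v: 1, 9, 10, 18, 19, 27 → 28 (alternating steps +8, +1, +8, +1, …).

28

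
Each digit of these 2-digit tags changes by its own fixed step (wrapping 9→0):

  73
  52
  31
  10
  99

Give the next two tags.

First digit: −2 each step, mod 10; 7, 5, 3, 1, 9 → 7 → 5.
Second digit — −1 each step, mod 10: 3, 2, 1, 0, 9 → 8 → 7.
So the next two tags are 78 and 57.

78, 57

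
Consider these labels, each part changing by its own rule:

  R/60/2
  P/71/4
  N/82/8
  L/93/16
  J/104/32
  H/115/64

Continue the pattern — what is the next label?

Letter: letters move back 2 places in the alphabet, so R, P, N, L, J, H → F.
Second component: 60, 71, 82, 93, 104, 115 → 126 (+11 each step).
Third component: ×2 each step; 2, 4, 8, 16, 32, 64 → 128.
So the next label is F/126/128.

F/126/128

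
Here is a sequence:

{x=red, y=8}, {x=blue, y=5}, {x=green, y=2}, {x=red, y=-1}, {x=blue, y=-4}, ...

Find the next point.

X: red, blue, green, red, blue → green (repeats red → blue → green).
For the y, −3 each step: 8, 5, 2, -1, -4 → -7.
So the next point is {x=green, y=-7}.

{x=green, y=-7}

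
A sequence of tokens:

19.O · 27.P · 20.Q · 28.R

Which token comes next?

21.S

First component goes 19, 27, 20, 28 → 21 (alternating steps +8, −7, +8, −7, …).
For the letter, letters move forward 1 place in the alphabet: O, P, Q, R → S.
So the next token is 21.S.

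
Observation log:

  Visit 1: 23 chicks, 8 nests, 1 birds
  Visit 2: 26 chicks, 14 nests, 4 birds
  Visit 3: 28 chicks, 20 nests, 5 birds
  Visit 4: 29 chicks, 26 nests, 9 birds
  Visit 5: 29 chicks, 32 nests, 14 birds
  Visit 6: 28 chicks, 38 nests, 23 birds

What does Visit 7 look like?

For the chicks, differences are 3, 2, 1, … (decreasing by 1 each time): 23, 26, 28, 29, 29, 28 → 26.
For the nests, +6 each step: 8, 14, 20, 26, 32, 38 → 44.
For the birds, each term is the sum of the two before it: 1, 4, 5, 9, 14, 23 → 37.
Combining the parts gives 26 chicks, 44 nests, 37 birds.

26 chicks, 44 nests, 37 birds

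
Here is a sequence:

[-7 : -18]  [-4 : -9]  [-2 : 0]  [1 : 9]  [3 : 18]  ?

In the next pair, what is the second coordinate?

First coordinate — alternating steps +3, +2, +3, +2, …: -7, -4, -2, 1, 3 → 6.
Second coordinate goes -18, -9, 0, 9, 18 → 27 (+9 each step).

27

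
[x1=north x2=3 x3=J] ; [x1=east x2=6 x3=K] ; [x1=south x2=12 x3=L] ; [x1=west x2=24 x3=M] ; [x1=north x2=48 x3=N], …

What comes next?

[x1=east x2=96 x3=O]

X1 goes north, east, south, west, north → east (repeats north → east → south → west).
X2 goes 3, 6, 12, 24, 48 → 96 (×2 each step).
X3: letters move forward 1 place in the alphabet; J, K, L, M, N → O.
So the next element is [x1=east x2=96 x3=O].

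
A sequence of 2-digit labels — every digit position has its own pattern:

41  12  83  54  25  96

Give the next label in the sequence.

First digit: 4, 1, 8, 5, 2, 9 → 6 (−3 each step, mod 10).
Second digit: +1 each step, mod 10; 1, 2, 3, 4, 5, 6 → 7.
Combining the parts gives 67.

67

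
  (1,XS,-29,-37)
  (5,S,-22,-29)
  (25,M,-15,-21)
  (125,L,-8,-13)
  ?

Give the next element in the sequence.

First part — ×5 each step: 1, 5, 25, 125 → 625.
For the size, runs through clothing sizes XS→XL: XS, S, M, L → XL.
For the third part, +7 each step: -29, -22, -15, -8 → -1.
For the fourth part, +8 each step: -37, -29, -21, -13 → -5.
Putting it together: (625,XL,-1,-5).

(625,XL,-1,-5)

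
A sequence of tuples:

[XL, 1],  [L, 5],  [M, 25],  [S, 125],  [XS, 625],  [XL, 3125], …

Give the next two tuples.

[L, 15625], [M, 78125]

Size: XL, L, M, S, XS, XL → L → M (repeats XL → L → M → S → XS).
Second entry: ×5 each step; 1, 5, 25, 125, 625, 3125 → 15625 → 78125.
So the next two tuples are [L, 15625] and [M, 78125].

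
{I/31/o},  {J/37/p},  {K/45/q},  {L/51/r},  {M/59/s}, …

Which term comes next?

First letter goes I, J, K, L, M → N (letters move forward 1 place in the alphabet).
Second value: alternating steps +6, +8, +6, +8, …, so 31, 37, 45, 51, 59 → 65.
Second letter: o, p, q, r, s → t (letters move forward 1 place in the alphabet).
Combining the parts gives {N/65/t}.

{N/65/t}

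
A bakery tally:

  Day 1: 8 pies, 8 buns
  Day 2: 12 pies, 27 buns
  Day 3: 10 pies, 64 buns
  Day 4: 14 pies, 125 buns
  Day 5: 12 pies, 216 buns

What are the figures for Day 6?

Pies: alternating steps +4, −2, +4, −2, …, so 8, 12, 10, 14, 12 → 16.
Buns — perfect cubes: 2³, 3³, 4³, …: 8, 27, 64, 125, 216 → 343.
So the next record is 16 pies, 343 buns.

16 pies, 343 buns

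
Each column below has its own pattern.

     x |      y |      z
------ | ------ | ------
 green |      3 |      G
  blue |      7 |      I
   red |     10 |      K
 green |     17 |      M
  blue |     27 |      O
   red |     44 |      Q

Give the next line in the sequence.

green  71  S

Column x: green, blue, red, green, blue, red → green (repeats green → blue → red).
Column y: 3, 7, 10, 17, 27, 44 → 71 (each term is the sum of the two before it).
Column z — letters move forward 2 places in the alphabet: G, I, K, M, O, Q → S.
Combining the parts gives green  71  S.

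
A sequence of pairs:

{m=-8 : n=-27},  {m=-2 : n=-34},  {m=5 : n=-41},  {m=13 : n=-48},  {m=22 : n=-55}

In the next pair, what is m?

32

M: differences are 6, 7, 8, … (increasing by 1 each time), so -8, -2, 5, 13, 22 → 32.
N goes -27, -34, -41, -48, -55 → -62 (−7 each step).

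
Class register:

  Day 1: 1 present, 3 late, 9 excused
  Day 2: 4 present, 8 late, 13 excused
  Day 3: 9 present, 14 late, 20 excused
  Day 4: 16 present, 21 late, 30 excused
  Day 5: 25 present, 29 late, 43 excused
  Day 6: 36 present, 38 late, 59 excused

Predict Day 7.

49 present, 48 late, 78 excused

Present goes 1, 4, 9, 16, 25, 36 → 49 (perfect squares: 1², 2², 3², …).
Late — differences are 5, 6, 7, … (increasing by 1 each time): 3, 8, 14, 21, 29, 38 → 48.
Excused: differences are 4, 7, 10, … (increasing by 3 each time), so 9, 13, 20, 30, 43, 59 → 78.
Combining the parts gives 49 present, 48 late, 78 excused.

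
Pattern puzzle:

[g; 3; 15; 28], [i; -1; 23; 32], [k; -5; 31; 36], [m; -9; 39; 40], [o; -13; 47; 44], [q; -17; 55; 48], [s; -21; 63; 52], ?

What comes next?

[u; -25; 71; 56]

Letter: letters move forward 2 places in the alphabet; g, i, k, m, o, q, s → u.
Second coordinate: −4 each step, so 3, -1, -5, -9, -13, -17, -21 → -25.
For the third coordinate, +8 each step: 15, 23, 31, 39, 47, 55, 63 → 71.
For the fourth coordinate, together with the second coordinate always sums to 31: 28, 32, 36, 40, 44, 48, 52 → 56.
Combining the parts gives [u; -25; 71; 56].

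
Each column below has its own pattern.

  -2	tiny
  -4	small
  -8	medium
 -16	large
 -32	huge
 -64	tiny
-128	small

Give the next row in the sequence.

-256  medium

First component: ×2 each step; -2, -4, -8, -16, -32, -64, -128 → -256.
Size: tiny, small, medium, large, huge, tiny, small → medium (repeats tiny → small → medium → large → huge).
So the next row is -256  medium.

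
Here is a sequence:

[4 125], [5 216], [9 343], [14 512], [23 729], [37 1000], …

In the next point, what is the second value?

For the first value, each term is the sum of the two before it: 4, 5, 9, 14, 23, 37 → 60.
Second value: 125, 216, 343, 512, 729, 1000 → 1331 (perfect cubes: 5³, 6³, 7³, …).

1331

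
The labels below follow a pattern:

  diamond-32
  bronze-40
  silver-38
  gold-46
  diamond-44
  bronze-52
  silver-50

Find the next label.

For the rank, repeats diamond → bronze → silver → gold: diamond, bronze, silver, gold, diamond, bronze, silver → gold.
For the second component, alternating steps +8, −2, +8, −2, …: 32, 40, 38, 46, 44, 52, 50 → 58.
Putting it together: gold-58.

gold-58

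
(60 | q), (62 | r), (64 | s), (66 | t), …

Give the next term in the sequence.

For the first value, +2 each step: 60, 62, 64, 66 → 68.
Letter — letters move forward 1 place in the alphabet: q, r, s, t → u.
Putting it together: (68 | u).

(68 | u)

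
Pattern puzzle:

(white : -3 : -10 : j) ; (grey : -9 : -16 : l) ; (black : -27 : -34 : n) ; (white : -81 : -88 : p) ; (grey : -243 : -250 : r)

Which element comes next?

Shade — repeats white → grey → black: white, grey, black, white, grey → black.
Second component: ×3 each step; -3, -9, -27, -81, -243 → -729.
Third component: always 7 less than the second component; -10, -16, -34, -88, -250 → -736.
Letter goes j, l, n, p, r → t (letters move forward 2 places in the alphabet).
Putting it together: (black : -729 : -736 : t).

(black : -729 : -736 : t)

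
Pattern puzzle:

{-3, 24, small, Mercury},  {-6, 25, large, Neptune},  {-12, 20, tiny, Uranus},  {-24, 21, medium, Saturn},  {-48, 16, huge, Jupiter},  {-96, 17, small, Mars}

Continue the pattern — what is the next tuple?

First coordinate goes -3, -6, -12, -24, -48, -96 → -192 (×2 each step).
Second coordinate — alternating steps +1, −5, +1, −5, …: 24, 25, 20, 21, 16, 17 → 12.
Size: small, large, tiny, medium, huge, small → large (repeats small → large → tiny → medium → huge).
Planet: runs backward through the planets Mercury→Neptune, so Mercury, Neptune, Uranus, Saturn, Jupiter, Mars → Earth.
Combining the parts gives {-192, 12, large, Earth}.

{-192, 12, large, Earth}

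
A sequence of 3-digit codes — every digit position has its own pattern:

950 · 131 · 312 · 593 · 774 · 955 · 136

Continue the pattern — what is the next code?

317

First digit: +2 each step, mod 10, so 9, 1, 3, 5, 7, 9, 1 → 3.
Second digit: −2 each step, mod 10, so 5, 3, 1, 9, 7, 5, 3 → 1.
Third digit: 0, 1, 2, 3, 4, 5, 6 → 7 (+1 each step, mod 10).
So the next code is 317.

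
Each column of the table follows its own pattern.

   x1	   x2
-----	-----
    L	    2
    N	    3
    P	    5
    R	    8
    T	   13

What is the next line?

V  21

Column x1 — letters move forward 2 places in the alphabet: L, N, P, R, T → V.
Column x2: 2, 3, 5, 8, 13 → 21 (each term is the sum of the two before it).
So the next line is V  21.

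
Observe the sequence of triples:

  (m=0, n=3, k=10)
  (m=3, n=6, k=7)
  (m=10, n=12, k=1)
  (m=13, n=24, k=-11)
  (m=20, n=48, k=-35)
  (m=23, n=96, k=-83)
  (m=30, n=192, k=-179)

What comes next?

(m=33, n=384, k=-371)

M: alternating steps +3, +7, +3, +7, …, so 0, 3, 10, 13, 20, 23, 30 → 33.
N — ×2 each step: 3, 6, 12, 24, 48, 96, 192 → 384.
K: 10, 7, 1, -11, -35, -83, -179 → -371 (together with the n always sums to 13).
Combining the parts gives (m=33, n=384, k=-371).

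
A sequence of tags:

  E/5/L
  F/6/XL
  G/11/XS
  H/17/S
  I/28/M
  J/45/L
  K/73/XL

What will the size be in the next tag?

XS

Letter: letters move forward 1 place in the alphabet; E, F, G, H, I, J, K → L.
Second component goes 5, 6, 11, 17, 28, 45, 73 → 118 (each term is the sum of the two before it).
For the size, repeats L → XL → XS → S → M: L, XL, XS, S, M, L, XL → XS.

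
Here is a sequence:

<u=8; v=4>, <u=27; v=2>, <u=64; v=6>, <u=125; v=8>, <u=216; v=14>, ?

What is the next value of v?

For the u, perfect cubes: 2³, 3³, 4³, …: 8, 27, 64, 125, 216 → 343.
V — each term is the sum of the two before it: 4, 2, 6, 8, 14 → 22.

22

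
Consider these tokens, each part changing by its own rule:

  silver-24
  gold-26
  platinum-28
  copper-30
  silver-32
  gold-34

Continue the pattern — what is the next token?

platinum-36

Metal: repeats silver → gold → platinum → copper, so silver, gold, platinum, copper, silver, gold → platinum.
Second component goes 24, 26, 28, 30, 32, 34 → 36 (+2 each step).
Putting it together: platinum-36.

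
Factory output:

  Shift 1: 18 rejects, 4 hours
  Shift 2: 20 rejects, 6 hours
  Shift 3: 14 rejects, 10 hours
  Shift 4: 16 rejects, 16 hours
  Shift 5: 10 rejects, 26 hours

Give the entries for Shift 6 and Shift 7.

Rejects — alternating steps +2, −6, +2, −6, …: 18, 20, 14, 16, 10 → 12 → 6.
Hours — each term is the sum of the two before it: 4, 6, 10, 16, 26 → 42 → 68.
Putting the parts together: 12 rejects, 42 hours and then 6 rejects, 68 hours.

12 rejects, 42 hours; 6 rejects, 68 hours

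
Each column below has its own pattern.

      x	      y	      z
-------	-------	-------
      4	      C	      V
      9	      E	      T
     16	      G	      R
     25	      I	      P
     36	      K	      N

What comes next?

Column x: perfect squares: 2², 3², 4², …; 4, 9, 16, 25, 36 → 49.
Column y — letters move forward 2 places in the alphabet: C, E, G, I, K → M.
Column z goes V, T, R, P, N → L (letters move back 2 places in the alphabet).
So the next row is 49  M  L.

49  M  L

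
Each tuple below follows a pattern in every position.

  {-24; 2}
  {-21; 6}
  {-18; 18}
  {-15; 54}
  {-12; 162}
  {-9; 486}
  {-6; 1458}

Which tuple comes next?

{-3; 4374}

For the first slot, +3 each step: -24, -21, -18, -15, -12, -9, -6 → -3.
Second slot: 2, 6, 18, 54, 162, 486, 1458 → 4374 (×3 each step).
Combining the parts gives {-3; 4374}.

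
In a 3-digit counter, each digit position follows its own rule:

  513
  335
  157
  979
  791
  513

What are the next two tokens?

335, 157

First digit: 5, 3, 1, 9, 7, 5 → 3 → 1 (−2 each step, mod 10).
For the second digit, +2 each step, mod 10: 1, 3, 5, 7, 9, 1 → 3 → 5.
Third digit goes 3, 5, 7, 9, 1, 3 → 5 → 7 (+2 each step, mod 10).
So the next two tokens are 335 and 157.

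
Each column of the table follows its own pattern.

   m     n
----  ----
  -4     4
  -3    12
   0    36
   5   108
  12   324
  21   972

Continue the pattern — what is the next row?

32  2916

Column m: -4, -3, 0, 5, 12, 21 → 32 (differences are 1, 3, 5, … (increasing by 2 each time)).
Column n: 4, 12, 36, 108, 324, 972 → 2916 (×3 each step).
Combining the parts gives 32  2916.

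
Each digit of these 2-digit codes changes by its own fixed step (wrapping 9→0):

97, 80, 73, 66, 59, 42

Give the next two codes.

35, 28

For the first digit, −1 each step, mod 10: 9, 8, 7, 6, 5, 4 → 3 → 2.
Second digit: 7, 0, 3, 6, 9, 2 → 5 → 8 (+3 each step, mod 10).
So the next two codes are 35 and 28.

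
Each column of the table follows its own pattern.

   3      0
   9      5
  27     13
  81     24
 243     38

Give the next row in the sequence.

729  55

For the first component, ×3 each step: 3, 9, 27, 81, 243 → 729.
For the second component, differences are 5, 8, 11, … (increasing by 3 each time): 0, 5, 13, 24, 38 → 55.
Combining the parts gives 729  55.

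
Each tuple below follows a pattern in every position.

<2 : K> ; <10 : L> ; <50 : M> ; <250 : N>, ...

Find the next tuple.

First component: ×5 each step, so 2, 10, 50, 250 → 1250.
Letter — letters move forward 1 place in the alphabet: K, L, M, N → O.
So the next tuple is <1250 : O>.

<1250 : O>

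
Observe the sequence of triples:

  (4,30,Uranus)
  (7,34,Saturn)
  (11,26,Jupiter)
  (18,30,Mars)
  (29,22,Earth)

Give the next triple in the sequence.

First coordinate: each term is the sum of the two before it, so 4, 7, 11, 18, 29 → 47.
For the second coordinate, alternating steps +4, −8, +4, −8, …: 30, 34, 26, 30, 22 → 26.
Planet — runs backward through the planets Mercury→Neptune: Uranus, Saturn, Jupiter, Mars, Earth → Venus.
Combining the parts gives (47,26,Venus).

(47,26,Venus)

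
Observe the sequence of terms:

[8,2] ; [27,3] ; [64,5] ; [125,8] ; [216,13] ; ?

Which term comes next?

[343,21]

First coordinate: 8, 27, 64, 125, 216 → 343 (perfect cubes: 2³, 3³, 4³, …).
Second coordinate: 2, 3, 5, 8, 13 → 21 (each term is the sum of the two before it).
So the next term is [343,21].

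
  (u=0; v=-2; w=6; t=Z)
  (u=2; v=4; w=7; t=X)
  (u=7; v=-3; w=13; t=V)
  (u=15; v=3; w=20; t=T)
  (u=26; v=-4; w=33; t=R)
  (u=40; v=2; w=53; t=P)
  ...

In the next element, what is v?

-5

U: differences are 2, 5, 8, … (increasing by 3 each time); 0, 2, 7, 15, 26, 40 → 57.
V: alternating steps +6, −7, +6, −7, …, so -2, 4, -3, 3, -4, 2 → -5.
W goes 6, 7, 13, 20, 33, 53 → 86 (each term is the sum of the two before it).
T: Z, X, V, T, R, P → N (letters move back 2 places in the alphabet).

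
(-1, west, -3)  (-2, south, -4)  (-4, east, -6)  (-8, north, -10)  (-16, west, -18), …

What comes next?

(-32, south, -34)

First coordinate: ×2 each step; -1, -2, -4, -8, -16 → -32.
Direction: repeats west → south → east → north; west, south, east, north, west → south.
Third coordinate goes -3, -4, -6, -10, -18 → -34 (always 2 less than the first coordinate).
Putting it together: (-32, south, -34).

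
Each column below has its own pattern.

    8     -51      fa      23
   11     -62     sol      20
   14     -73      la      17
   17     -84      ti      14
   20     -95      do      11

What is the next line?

23  -106  re  8

First component: +3 each step, so 8, 11, 14, 17, 20 → 23.
Second component: −11 each step, so -51, -62, -73, -84, -95 → -106.
Note goes fa, sol, la, ti, do → re (runs through the solfège scale do→ti).
Fourth component: 23, 20, 17, 14, 11 → 8 (together with the first component always sums to 31).
So the next line is 23  -106  re  8.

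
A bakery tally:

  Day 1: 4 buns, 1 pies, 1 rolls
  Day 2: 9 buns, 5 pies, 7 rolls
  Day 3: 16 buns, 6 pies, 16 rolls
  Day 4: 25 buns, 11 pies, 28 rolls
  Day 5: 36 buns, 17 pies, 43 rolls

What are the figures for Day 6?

For the buns, perfect squares: 2², 3², 4², …: 4, 9, 16, 25, 36 → 49.
Pies: 1, 5, 6, 11, 17 → 28 (each term is the sum of the two before it).
Rolls: differences are 6, 9, 12, … (increasing by 3 each time); 1, 7, 16, 28, 43 → 61.
Combining the parts gives 49 buns, 28 pies, 61 rolls.

49 buns, 28 pies, 61 rolls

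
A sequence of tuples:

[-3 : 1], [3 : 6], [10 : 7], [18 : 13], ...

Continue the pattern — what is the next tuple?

[27 : 20]

First component: differences are 6, 7, 8, … (increasing by 1 each time); -3, 3, 10, 18 → 27.
Second component — each term is the sum of the two before it: 1, 6, 7, 13 → 20.
So the next tuple is [27 : 20].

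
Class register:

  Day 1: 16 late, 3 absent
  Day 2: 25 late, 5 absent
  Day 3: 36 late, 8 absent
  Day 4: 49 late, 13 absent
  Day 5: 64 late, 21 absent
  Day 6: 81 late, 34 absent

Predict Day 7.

100 late, 55 absent

Late: perfect squares: 4², 5², 6², …, so 16, 25, 36, 49, 64, 81 → 100.
Absent goes 3, 5, 8, 13, 21, 34 → 55 (each term is the sum of the two before it).
So the next record is 100 late, 55 absent.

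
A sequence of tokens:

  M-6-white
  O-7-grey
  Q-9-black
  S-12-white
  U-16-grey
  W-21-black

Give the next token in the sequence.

Letter — letters move forward 2 places in the alphabet: M, O, Q, S, U, W → Y.
Second component — differences are 1, 2, 3, … (increasing by 1 each time): 6, 7, 9, 12, 16, 21 → 27.
Shade: repeats white → grey → black; white, grey, black, white, grey, black → white.
Combining the parts gives Y-27-white.

Y-27-white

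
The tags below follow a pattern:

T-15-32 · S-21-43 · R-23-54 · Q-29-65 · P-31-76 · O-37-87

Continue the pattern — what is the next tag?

N-39-98

Letter — letters move back 1 place in the alphabet: T, S, R, Q, P, O → N.
Second component — alternating steps +6, +2, +6, +2, …: 15, 21, 23, 29, 31, 37 → 39.
Third component: +11 each step, so 32, 43, 54, 65, 76, 87 → 98.
Putting it together: N-39-98.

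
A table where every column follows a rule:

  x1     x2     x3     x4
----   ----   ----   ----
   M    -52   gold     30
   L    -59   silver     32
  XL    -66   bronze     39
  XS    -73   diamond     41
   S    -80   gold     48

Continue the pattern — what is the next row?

Column x1: runs through clothing sizes XS→XL; M, L, XL, XS, S → M.
Column x2 goes -52, -59, -66, -73, -80 → -87 (−7 each step).
Column x3: repeats gold → silver → bronze → diamond; gold, silver, bronze, diamond, gold → silver.
Column x4 goes 30, 32, 39, 41, 48 → 50 (alternating steps +2, +7, +2, +7, …).
Putting it together: M  -87  silver  50.

M  -87  silver  50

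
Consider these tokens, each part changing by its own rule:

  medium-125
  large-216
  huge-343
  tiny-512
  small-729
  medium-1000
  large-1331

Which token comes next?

For the size, repeats medium → large → huge → tiny → small: medium, large, huge, tiny, small, medium, large → huge.
For the second component, perfect cubes: 5³, 6³, 7³, …: 125, 216, 343, 512, 729, 1000, 1331 → 1728.
So the next token is huge-1728.

huge-1728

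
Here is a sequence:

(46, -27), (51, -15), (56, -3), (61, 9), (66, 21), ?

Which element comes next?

First part: +5 each step; 46, 51, 56, 61, 66 → 71.
Second part: -27, -15, -3, 9, 21 → 33 (+12 each step).
Combining the parts gives (71, 33).

(71, 33)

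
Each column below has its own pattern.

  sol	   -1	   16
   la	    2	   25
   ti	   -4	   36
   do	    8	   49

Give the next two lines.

Note goes sol, la, ti, do → re → mi (runs through the solfège scale do→ti).
Second component: ×(-2) each step, so -1, 2, -4, 8 → -16 → 32.
For the third component, perfect squares: 4², 5², 6², …: 16, 25, 36, 49 → 64 → 81.
So the next two lines are re  -16  64 and mi  32  81.

re  -16  64; mi  32  81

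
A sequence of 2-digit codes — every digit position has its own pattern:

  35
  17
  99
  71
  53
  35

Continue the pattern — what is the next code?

17

First digit — −2 each step, mod 10: 3, 1, 9, 7, 5, 3 → 1.
Second digit: 5, 7, 9, 1, 3, 5 → 7 (+2 each step, mod 10).
Putting it together: 17.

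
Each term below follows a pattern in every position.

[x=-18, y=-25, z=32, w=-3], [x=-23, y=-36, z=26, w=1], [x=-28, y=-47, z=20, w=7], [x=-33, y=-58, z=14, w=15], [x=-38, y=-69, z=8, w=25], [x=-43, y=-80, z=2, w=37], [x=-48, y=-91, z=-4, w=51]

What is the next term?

X — −5 each step: -18, -23, -28, -33, -38, -43, -48 → -53.
Y: −11 each step; -25, -36, -47, -58, -69, -80, -91 → -102.
Z: 32, 26, 20, 14, 8, 2, -4 → -10 (−6 each step).
W: differences are 4, 6, 8, … (increasing by 2 each time); -3, 1, 7, 15, 25, 37, 51 → 67.
Combining the parts gives [x=-53, y=-102, z=-10, w=67].

[x=-53, y=-102, z=-10, w=67]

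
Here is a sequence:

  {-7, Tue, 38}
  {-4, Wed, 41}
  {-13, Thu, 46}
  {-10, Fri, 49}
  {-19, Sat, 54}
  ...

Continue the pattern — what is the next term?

First coordinate: -7, -4, -13, -10, -19 → -16 (alternating steps +3, −9, +3, −9, …).
Day: runs through the weekdays Mon→Sun; Tue, Wed, Thu, Fri, Sat → Sun.
Third coordinate — alternating steps +3, +5, +3, +5, …: 38, 41, 46, 49, 54 → 57.
Combining the parts gives {-16, Sun, 57}.

{-16, Sun, 57}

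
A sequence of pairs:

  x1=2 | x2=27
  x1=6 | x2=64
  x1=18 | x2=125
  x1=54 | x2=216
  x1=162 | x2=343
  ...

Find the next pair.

X1: ×3 each step; 2, 6, 18, 54, 162 → 486.
For the x2, perfect cubes: 3³, 4³, 5³, …: 27, 64, 125, 216, 343 → 512.
Combining the parts gives x1=486 | x2=512.

x1=486 | x2=512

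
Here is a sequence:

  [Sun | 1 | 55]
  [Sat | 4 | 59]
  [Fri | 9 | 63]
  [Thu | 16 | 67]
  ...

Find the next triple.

Day — runs backward through the weekdays Mon→Sun: Sun, Sat, Fri, Thu → Wed.
Second component — differences are 3, 5, 7, … (increasing by 2 each time): 1, 4, 9, 16 → 25.
Third component — +4 each step: 55, 59, 63, 67 → 71.
So the next triple is [Wed | 25 | 71].

[Wed | 25 | 71]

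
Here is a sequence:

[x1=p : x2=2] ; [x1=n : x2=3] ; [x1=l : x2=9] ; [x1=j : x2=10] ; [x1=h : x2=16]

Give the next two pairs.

[x1=f : x2=17], [x1=d : x2=23]

X1: p, n, l, j, h → f → d (letters move back 2 places in the alphabet).
X2 — alternating steps +1, +6, +1, +6, …: 2, 3, 9, 10, 16 → 17 → 23.
So the next two pairs are [x1=f : x2=17] and [x1=d : x2=23].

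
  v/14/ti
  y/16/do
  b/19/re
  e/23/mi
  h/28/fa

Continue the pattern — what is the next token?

Letter: letters move forward 3 places in the alphabet, wrapping Z→A; v, y, b, e, h → k.
For the second component, differences are 2, 3, 4, … (increasing by 1 each time): 14, 16, 19, 23, 28 → 34.
Note: ti, do, re, mi, fa → sol (runs through the solfège scale do→ti).
Putting it together: k/34/sol.

k/34/sol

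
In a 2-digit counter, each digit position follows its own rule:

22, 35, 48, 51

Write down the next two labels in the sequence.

64 then 77

For the first digit, +1 each step, mod 10: 2, 3, 4, 5 → 6 → 7.
Second digit: +3 each step, mod 10, so 2, 5, 8, 1 → 4 → 7.
So the next two labels are 64 and 77.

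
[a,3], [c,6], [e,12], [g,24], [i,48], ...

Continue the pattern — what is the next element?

[k,96]

Letter: a, c, e, g, i → k (letters move forward 2 places in the alphabet).
Second value: ×2 each step, so 3, 6, 12, 24, 48 → 96.
So the next element is [k,96].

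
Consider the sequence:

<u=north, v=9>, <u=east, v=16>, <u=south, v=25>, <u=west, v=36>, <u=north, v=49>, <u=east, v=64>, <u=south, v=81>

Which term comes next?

<u=west, v=100>

U: repeats north → east → south → west, so north, east, south, west, north, east, south → west.
For the v, perfect squares: 3², 4², 5², …: 9, 16, 25, 36, 49, 64, 81 → 100.
Putting it together: <u=west, v=100>.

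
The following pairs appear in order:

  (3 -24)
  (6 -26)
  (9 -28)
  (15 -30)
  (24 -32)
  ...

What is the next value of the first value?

39

For the first value, each term is the sum of the two before it: 3, 6, 9, 15, 24 → 39.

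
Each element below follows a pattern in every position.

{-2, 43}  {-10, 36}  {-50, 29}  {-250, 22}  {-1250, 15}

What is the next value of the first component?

First component — ×5 each step: -2, -10, -50, -250, -1250 → -6250.

-6250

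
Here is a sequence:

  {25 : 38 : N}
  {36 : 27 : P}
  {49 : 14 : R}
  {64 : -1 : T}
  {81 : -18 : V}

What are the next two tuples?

{100 : -37 : X}, {121 : -58 : Z}

First component: 25, 36, 49, 64, 81 → 100 → 121 (perfect squares: 5², 6², 7², …).
Second component: together with the first component always sums to 63; 38, 27, 14, -1, -18 → -37 → -58.
Letter — letters move forward 2 places in the alphabet: N, P, R, T, V → X → Z.
Putting the parts together: {100 : -37 : X} and then {121 : -58 : Z}.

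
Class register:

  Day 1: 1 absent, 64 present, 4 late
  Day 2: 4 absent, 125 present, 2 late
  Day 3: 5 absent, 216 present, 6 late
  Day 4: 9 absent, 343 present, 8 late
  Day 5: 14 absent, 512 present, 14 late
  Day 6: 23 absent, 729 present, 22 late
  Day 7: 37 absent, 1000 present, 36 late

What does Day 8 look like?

Absent: each term is the sum of the two before it, so 1, 4, 5, 9, 14, 23, 37 → 60.
Present: 64, 125, 216, 343, 512, 729, 1000 → 1331 (perfect cubes: 4³, 5³, 6³, …).
Late: each term is the sum of the two before it; 4, 2, 6, 8, 14, 22, 36 → 58.
Combining the parts gives 60 absent, 1331 present, 58 late.

60 absent, 1331 present, 58 late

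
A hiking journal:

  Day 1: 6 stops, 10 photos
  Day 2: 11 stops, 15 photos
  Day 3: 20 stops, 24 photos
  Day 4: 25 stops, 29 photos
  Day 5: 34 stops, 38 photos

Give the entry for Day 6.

39 stops, 43 photos

Stops goes 6, 11, 20, 25, 34 → 39 (alternating steps +5, +9, +5, +9, …).
Photos goes 10, 15, 24, 29, 38 → 43 (always 4 more than the stops).
So the next line is 39 stops, 43 photos.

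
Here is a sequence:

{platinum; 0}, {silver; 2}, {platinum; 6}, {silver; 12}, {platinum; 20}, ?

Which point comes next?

{silver; 30}

For the metal, alternates platinum ↔ silver: platinum, silver, platinum, silver, platinum → silver.
Second entry: differences are 2, 4, 6, … (increasing by 2 each time), so 0, 2, 6, 12, 20 → 30.
Combining the parts gives {silver; 30}.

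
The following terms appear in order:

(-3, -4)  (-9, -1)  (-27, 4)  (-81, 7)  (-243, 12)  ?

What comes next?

(-729, 15)

First entry: ×3 each step, so -3, -9, -27, -81, -243 → -729.
Second entry goes -4, -1, 4, 7, 12 → 15 (alternating steps +3, +5, +3, +5, …).
So the next term is (-729, 15).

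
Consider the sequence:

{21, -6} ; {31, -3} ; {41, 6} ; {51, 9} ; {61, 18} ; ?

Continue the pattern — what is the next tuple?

First slot: +10 each step, so 21, 31, 41, 51, 61 → 71.
Second slot: alternating steps +3, +9, +3, +9, …, so -6, -3, 6, 9, 18 → 21.
So the next tuple is {71, 21}.

{71, 21}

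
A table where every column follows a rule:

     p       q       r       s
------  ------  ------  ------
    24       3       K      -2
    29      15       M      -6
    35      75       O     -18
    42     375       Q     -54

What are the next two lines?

50  1875  S  -162; 59  9375  U  -486

Column p: 24, 29, 35, 42 → 50 → 59 (differences are 5, 6, 7, … (increasing by 1 each time)).
Column q — ×5 each step: 3, 15, 75, 375 → 1875 → 9375.
Column r — letters move forward 2 places in the alphabet: K, M, O, Q → S → U.
Column s — ×3 each step: -2, -6, -18, -54 → -162 → -486.
Putting the parts together: 50  1875  S  -162 and then 59  9375  U  -486.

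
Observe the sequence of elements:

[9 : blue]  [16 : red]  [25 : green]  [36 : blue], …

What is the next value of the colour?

Colour: repeats blue → red → green; blue, red, green, blue → red.

red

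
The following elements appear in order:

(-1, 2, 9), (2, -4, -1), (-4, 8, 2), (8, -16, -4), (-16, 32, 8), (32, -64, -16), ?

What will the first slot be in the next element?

For the first slot, ×(-2) each step: -1, 2, -4, 8, -16, 32 → -64.

-64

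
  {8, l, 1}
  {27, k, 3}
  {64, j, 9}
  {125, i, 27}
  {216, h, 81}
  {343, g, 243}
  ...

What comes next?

First entry: perfect cubes: 2³, 3³, 4³, …; 8, 27, 64, 125, 216, 343 → 512.
Letter: letters move back 1 place in the alphabet, so l, k, j, i, h, g → f.
Third entry: ×3 each step; 1, 3, 9, 27, 81, 243 → 729.
Combining the parts gives {512, f, 729}.

{512, f, 729}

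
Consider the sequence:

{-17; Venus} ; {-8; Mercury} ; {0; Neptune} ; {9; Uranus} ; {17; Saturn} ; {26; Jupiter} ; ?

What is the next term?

{34; Mars}

First value goes -17, -8, 0, 9, 17, 26 → 34 (alternating steps +9, +8, +9, +8, …).
Planet: Venus, Mercury, Neptune, Uranus, Saturn, Jupiter → Mars (runs backward through the planets Mercury→Neptune).
So the next term is {34; Mars}.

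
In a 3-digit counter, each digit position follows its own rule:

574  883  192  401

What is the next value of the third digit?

0

For the third digit, −1 each step, mod 10: 4, 3, 2, 1 → 0.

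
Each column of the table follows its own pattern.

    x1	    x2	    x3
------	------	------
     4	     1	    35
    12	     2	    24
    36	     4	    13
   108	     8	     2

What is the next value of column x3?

-9

Column x1 goes 4, 12, 36, 108 → 324 (×3 each step).
Column x2: ×2 each step; 1, 2, 4, 8 → 16.
Column x3: −11 each step, so 35, 24, 13, 2 → -9.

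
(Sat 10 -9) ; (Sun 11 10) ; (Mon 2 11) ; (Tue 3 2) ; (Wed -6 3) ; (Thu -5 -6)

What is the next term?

Day — runs through the weekdays Mon→Sun: Sat, Sun, Mon, Tue, Wed, Thu → Fri.
Second slot goes 10, 11, 2, 3, -6, -5 → -14 (alternating steps +1, −9, +1, −9, …).
Third slot: always the previous value of the second slot; -9, 10, 11, 2, 3, -6 → -5.
Combining the parts gives (Fri -14 -5).

(Fri -14 -5)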